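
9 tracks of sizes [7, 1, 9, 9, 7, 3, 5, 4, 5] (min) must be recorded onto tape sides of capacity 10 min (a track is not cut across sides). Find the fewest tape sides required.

Total = 9 + 9 + 7 + 7 + 5 + 5 + 4 + 3 + 1 = 50 min.
Lower bound: ⌈50/10⌉ = 5 tape sides.
A packing using 6 tape sides:
  side 1: 9 + 1 = 10
  side 2: 9 = 9
  side 3: 7 + 3 = 10
  side 4: 7 = 7
  side 5: 5 + 5 = 10
  side 6: 4 = 4
No arrangement into 5 tape sides stays within capacity, so 6 is optimal.

6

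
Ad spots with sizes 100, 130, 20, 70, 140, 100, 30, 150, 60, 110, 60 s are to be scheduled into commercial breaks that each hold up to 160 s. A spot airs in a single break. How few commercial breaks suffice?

Total = 150 + 140 + 130 + 110 + 100 + 100 + 70 + 60 + 60 + 30 + 20 = 970 s.
Lower bound: ⌈970/160⌉ = 7 commercial breaks.
A packing using 7 commercial breaks:
  break 1: 150 = 150
  break 2: 140 + 20 = 160
  break 3: 130 + 30 = 160
  break 4: 110 = 110
  break 5: 100 + 60 = 160
  break 6: 100 + 60 = 160
  break 7: 70 = 70
This matches the lower bound, so 7 is optimal.

7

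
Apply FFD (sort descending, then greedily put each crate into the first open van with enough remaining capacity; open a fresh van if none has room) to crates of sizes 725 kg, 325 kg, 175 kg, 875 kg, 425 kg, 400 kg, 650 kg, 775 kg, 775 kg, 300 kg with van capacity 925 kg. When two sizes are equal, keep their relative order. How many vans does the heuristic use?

7

Sorted descending: 875, 775, 775, 725, 650, 425, 400, 325, 300, 175.
  875 → van 1 (new)  [load 875/925]
  775 → van 2 (new)  [load 775/925]
  775 → van 3 (new)  [load 775/925]
  725 → van 4 (new)  [load 725/925]
  650 → van 5 (new)  [load 650/925]
  425 → van 6 (new)  [load 425/925]
  400 → van 6  [load 825/925]
  325 → van 7 (new)  [load 325/925]
  300 → van 7  [load 625/925]
  175 → van 4  [load 900/925]
7 vans opened.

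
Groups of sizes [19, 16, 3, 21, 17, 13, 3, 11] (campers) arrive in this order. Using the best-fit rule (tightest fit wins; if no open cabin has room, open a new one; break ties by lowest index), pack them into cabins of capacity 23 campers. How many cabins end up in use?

  19 → cabin 1 (new)  [load 19/23]
  16 → cabin 2 (new)  [load 16/23]
  3 → cabin 1  [load 22/23]
  21 → cabin 3 (new)  [load 21/23]
  17 → cabin 4 (new)  [load 17/23]
  13 → cabin 5 (new)  [load 13/23]
  3 → cabin 4  [load 20/23]
  11 → cabin 6 (new)  [load 11/23]
6 cabins opened.

6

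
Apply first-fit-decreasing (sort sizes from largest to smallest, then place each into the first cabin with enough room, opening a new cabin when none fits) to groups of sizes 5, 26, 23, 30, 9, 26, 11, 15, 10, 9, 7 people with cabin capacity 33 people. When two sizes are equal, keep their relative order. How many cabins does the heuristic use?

6

Sorted descending: 30, 26, 26, 23, 15, 11, 10, 9, 9, 7, 5.
  30 → cabin 1 (new)  [load 30/33]
  26 → cabin 2 (new)  [load 26/33]
  26 → cabin 3 (new)  [load 26/33]
  23 → cabin 4 (new)  [load 23/33]
  15 → cabin 5 (new)  [load 15/33]
  11 → cabin 5  [load 26/33]
  10 → cabin 4  [load 33/33]
  9 → cabin 6 (new)  [load 9/33]
  9 → cabin 6  [load 18/33]
  7 → cabin 2  [load 33/33]
  5 → cabin 3  [load 31/33]
6 cabins opened.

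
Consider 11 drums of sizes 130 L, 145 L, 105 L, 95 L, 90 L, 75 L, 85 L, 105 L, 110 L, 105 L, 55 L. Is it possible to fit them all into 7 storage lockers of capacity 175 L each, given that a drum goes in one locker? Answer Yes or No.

No

Total = 1100 L; ⌈1100/175⌉ = 7.
8 drums each exceed half the capacity and cannot share a locker, forcing at least 8 storage lockers.
At least 8 storage lockers are required, but only 7 are allowed.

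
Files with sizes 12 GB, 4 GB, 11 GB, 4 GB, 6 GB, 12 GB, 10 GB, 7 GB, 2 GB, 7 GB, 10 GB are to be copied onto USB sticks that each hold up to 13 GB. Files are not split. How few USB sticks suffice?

8

Total = 12 + 12 + 11 + 10 + 10 + 7 + 7 + 6 + 4 + 4 + 2 = 85 GB.
Lower bound: ⌈85/13⌉ = 7 USB sticks.
A packing using 8 USB sticks:
  USB stick 1: 12 = 12
  USB stick 2: 12 = 12
  USB stick 3: 11 + 2 = 13
  USB stick 4: 10 = 10
  USB stick 5: 10 = 10
  USB stick 6: 7 + 6 = 13
  USB stick 7: 7 + 4 = 11
  USB stick 8: 4 = 4
No arrangement into 7 USB sticks stays within capacity, so 8 is optimal.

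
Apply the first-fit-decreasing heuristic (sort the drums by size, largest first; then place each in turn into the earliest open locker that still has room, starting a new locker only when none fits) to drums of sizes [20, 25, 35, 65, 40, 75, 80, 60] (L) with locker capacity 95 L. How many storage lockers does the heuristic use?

Sorted descending: 80, 75, 65, 60, 40, 35, 25, 20.
  80 → locker 1 (new)  [load 80/95]
  75 → locker 2 (new)  [load 75/95]
  65 → locker 3 (new)  [load 65/95]
  60 → locker 4 (new)  [load 60/95]
  40 → locker 5 (new)  [load 40/95]
  35 → locker 4  [load 95/95]
  25 → locker 3  [load 90/95]
  20 → locker 2  [load 95/95]
5 storage lockers opened.

5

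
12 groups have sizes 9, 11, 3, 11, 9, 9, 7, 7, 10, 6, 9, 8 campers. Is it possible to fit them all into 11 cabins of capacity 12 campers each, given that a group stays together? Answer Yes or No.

Yes

A valid assignment using 11 cabins:
  cabin 1: 11 = 11
  cabin 2: 11 = 11
  cabin 3: 10 = 10
  cabin 4: 9 + 3 = 12
  cabin 5: 9 = 9
  cabin 6: 9 = 9
  cabin 7: 9 = 9
  cabin 8: 8 = 8
  cabin 9: 7 = 7
  cabin 10: 7 = 7
  cabin 11: 6 = 6
Every load is within 12 campers, so 11 cabins suffice.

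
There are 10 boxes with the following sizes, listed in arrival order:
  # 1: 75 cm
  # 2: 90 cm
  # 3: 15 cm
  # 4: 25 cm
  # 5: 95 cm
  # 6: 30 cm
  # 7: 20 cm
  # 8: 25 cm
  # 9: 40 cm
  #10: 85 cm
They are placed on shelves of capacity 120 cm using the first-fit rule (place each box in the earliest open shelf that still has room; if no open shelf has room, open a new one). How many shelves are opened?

5

  75 → shelf 1 (new)  [load 75/120]
  90 → shelf 2 (new)  [load 90/120]
  15 → shelf 1  [load 90/120]
  25 → shelf 1  [load 115/120]
  95 → shelf 3 (new)  [load 95/120]
  30 → shelf 2  [load 120/120]
  20 → shelf 3  [load 115/120]
  25 → shelf 4 (new)  [load 25/120]
  40 → shelf 4  [load 65/120]
  85 → shelf 5 (new)  [load 85/120]
5 shelves opened.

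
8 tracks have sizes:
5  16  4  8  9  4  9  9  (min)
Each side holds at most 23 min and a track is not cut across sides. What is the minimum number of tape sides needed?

Total = 16 + 9 + 9 + 9 + 8 + 5 + 4 + 4 = 64 min.
Lower bound: ⌈64/23⌉ = 3 tape sides.
A packing using 3 tape sides:
  side 1: 16 + 5 = 21
  side 2: 9 + 9 + 4 = 22
  side 3: 9 + 8 + 4 = 21
This matches the lower bound, so 3 is optimal.

3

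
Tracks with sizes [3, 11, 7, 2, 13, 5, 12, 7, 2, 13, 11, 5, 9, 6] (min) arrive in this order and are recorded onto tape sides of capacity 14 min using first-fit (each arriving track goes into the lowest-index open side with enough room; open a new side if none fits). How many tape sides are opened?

  3 → side 1 (new)  [load 3/14]
  11 → side 1  [load 14/14]
  7 → side 2 (new)  [load 7/14]
  2 → side 2  [load 9/14]
  13 → side 3 (new)  [load 13/14]
  5 → side 2  [load 14/14]
  12 → side 4 (new)  [load 12/14]
  7 → side 5 (new)  [load 7/14]
  2 → side 4  [load 14/14]
  13 → side 6 (new)  [load 13/14]
  11 → side 7 (new)  [load 11/14]
  5 → side 5  [load 12/14]
  9 → side 8 (new)  [load 9/14]
  6 → side 9 (new)  [load 6/14]
9 tape sides opened.

9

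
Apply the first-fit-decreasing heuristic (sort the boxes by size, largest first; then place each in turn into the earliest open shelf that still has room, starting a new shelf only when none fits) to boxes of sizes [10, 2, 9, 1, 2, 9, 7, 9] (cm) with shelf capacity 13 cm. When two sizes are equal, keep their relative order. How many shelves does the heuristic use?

5

Sorted descending: 10, 9, 9, 9, 7, 2, 2, 1.
  10 → shelf 1 (new)  [load 10/13]
  9 → shelf 2 (new)  [load 9/13]
  9 → shelf 3 (new)  [load 9/13]
  9 → shelf 4 (new)  [load 9/13]
  7 → shelf 5 (new)  [load 7/13]
  2 → shelf 1  [load 12/13]
  2 → shelf 2  [load 11/13]
  1 → shelf 1  [load 13/13]
5 shelves opened.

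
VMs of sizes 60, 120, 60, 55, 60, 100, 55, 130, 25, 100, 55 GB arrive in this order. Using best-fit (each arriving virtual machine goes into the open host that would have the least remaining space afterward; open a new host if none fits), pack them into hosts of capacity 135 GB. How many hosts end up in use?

7

  60 → host 1 (new)  [load 60/135]
  120 → host 2 (new)  [load 120/135]
  60 → host 1  [load 120/135]
  55 → host 3 (new)  [load 55/135]
  60 → host 3  [load 115/135]
  100 → host 4 (new)  [load 100/135]
  55 → host 5 (new)  [load 55/135]
  130 → host 6 (new)  [load 130/135]
  25 → host 4  [load 125/135]
  100 → host 7 (new)  [load 100/135]
  55 → host 5  [load 110/135]
7 hosts opened.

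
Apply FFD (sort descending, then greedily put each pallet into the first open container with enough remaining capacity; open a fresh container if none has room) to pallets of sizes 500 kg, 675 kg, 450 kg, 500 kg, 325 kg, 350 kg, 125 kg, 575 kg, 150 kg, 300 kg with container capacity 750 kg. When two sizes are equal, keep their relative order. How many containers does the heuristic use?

6

Sorted descending: 675, 575, 500, 500, 450, 350, 325, 300, 150, 125.
  675 → container 1 (new)  [load 675/750]
  575 → container 2 (new)  [load 575/750]
  500 → container 3 (new)  [load 500/750]
  500 → container 4 (new)  [load 500/750]
  450 → container 5 (new)  [load 450/750]
  350 → container 6 (new)  [load 350/750]
  325 → container 6  [load 675/750]
  300 → container 5  [load 750/750]
  150 → container 2  [load 725/750]
  125 → container 3  [load 625/750]
6 containers opened.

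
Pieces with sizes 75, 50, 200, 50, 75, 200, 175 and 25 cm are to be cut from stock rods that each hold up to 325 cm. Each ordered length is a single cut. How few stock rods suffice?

3

Total = 200 + 200 + 175 + 75 + 75 + 50 + 50 + 25 = 850 cm.
Lower bound: ⌈850/325⌉ = 3 stock rods.
A packing using 3 stock rods:
  stock rod 1: 200 + 75 + 50 = 325
  stock rod 2: 200 + 75 + 50 = 325
  stock rod 3: 175 + 25 = 200
This matches the lower bound, so 3 is optimal.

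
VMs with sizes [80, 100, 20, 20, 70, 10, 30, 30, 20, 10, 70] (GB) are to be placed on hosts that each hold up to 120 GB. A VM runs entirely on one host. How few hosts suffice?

Total = 100 + 80 + 70 + 70 + 30 + 30 + 20 + 20 + 20 + 10 + 10 = 460 GB.
Lower bound: ⌈460/120⌉ = 4 hosts.
A packing using 4 hosts:
  host 1: 100 + 20 = 120
  host 2: 80 + 30 + 10 = 120
  host 3: 70 + 30 + 20 = 120
  host 4: 70 + 20 + 10 = 100
This matches the lower bound, so 4 is optimal.

4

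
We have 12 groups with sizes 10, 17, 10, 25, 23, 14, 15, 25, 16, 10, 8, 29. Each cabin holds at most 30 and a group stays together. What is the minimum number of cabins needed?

8

Total = 29 + 25 + 25 + 23 + 17 + 16 + 15 + 14 + 10 + 10 + 10 + 8 = 202.
Lower bound: ⌈202/30⌉ = 7 cabins.
A packing using 8 cabins:
  cabin 1: 29 = 29
  cabin 2: 25 = 25
  cabin 3: 25 = 25
  cabin 4: 23 = 23
  cabin 5: 17 + 10 = 27
  cabin 6: 16 + 14 = 30
  cabin 7: 15 + 10 = 25
  cabin 8: 10 + 8 = 18
No arrangement into 7 cabins stays within capacity, so 8 is optimal.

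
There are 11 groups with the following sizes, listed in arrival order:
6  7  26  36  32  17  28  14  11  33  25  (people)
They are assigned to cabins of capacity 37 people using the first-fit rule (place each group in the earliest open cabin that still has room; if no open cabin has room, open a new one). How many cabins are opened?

  6 → cabin 1 (new)  [load 6/37]
  7 → cabin 1  [load 13/37]
  26 → cabin 2 (new)  [load 26/37]
  36 → cabin 3 (new)  [load 36/37]
  32 → cabin 4 (new)  [load 32/37]
  17 → cabin 1  [load 30/37]
  28 → cabin 5 (new)  [load 28/37]
  14 → cabin 6 (new)  [load 14/37]
  11 → cabin 2  [load 37/37]
  33 → cabin 7 (new)  [load 33/37]
  25 → cabin 8 (new)  [load 25/37]
8 cabins opened.

8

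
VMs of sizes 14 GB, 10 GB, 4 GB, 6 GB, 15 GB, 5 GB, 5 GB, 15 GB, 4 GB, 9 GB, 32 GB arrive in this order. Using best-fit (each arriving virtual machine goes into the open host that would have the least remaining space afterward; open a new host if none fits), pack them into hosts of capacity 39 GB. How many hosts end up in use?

  14 → host 1 (new)  [load 14/39]
  10 → host 1  [load 24/39]
  4 → host 1  [load 28/39]
  6 → host 1  [load 34/39]
  15 → host 2 (new)  [load 15/39]
  5 → host 1  [load 39/39]
  5 → host 2  [load 20/39]
  15 → host 2  [load 35/39]
  4 → host 2  [load 39/39]
  9 → host 3 (new)  [load 9/39]
  32 → host 4 (new)  [load 32/39]
4 hosts opened.

4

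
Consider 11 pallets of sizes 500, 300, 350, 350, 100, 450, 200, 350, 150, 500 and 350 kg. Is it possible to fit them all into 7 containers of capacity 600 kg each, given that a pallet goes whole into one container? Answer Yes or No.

Total = 3600 kg; ⌈3600/600⌉ = 6.
7 pallets each exceed half the capacity and cannot share a container, forcing at least 7 containers.
The bound of 7 does not rule out 7, but exhaustive search shows no assignment into 7 containers of capacity 600 kg exists — the minimum is 8.

No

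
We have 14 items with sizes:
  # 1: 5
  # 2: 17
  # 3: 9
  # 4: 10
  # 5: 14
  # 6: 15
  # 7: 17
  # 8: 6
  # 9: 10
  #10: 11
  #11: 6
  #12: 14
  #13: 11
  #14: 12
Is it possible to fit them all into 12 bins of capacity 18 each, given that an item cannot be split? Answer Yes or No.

Yes

A valid assignment using 11 bins:
  bin 1: 17 = 17
  bin 2: 17 = 17
  bin 3: 15 = 15
  bin 4: 14 = 14
  bin 5: 14 = 14
  bin 6: 12 + 6 = 18
  bin 7: 11 + 6 = 17
  bin 8: 11 + 5 = 16
  bin 9: 10 = 10
  bin 10: 10 = 10
  bin 11: 9 = 9
That uses only 11 ≤ 12, so 12 bins are enough.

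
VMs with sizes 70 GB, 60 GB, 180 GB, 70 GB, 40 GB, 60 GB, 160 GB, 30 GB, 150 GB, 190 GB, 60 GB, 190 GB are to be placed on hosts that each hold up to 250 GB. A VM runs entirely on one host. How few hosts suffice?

Total = 190 + 190 + 180 + 160 + 150 + 70 + 70 + 60 + 60 + 60 + 40 + 30 = 1260 GB.
Lower bound: ⌈1260/250⌉ = 6 hosts.
A packing using 6 hosts:
  host 1: 190 + 60 = 250
  host 2: 190 + 60 = 250
  host 3: 180 + 70 = 250
  host 4: 160 + 70 = 230
  host 5: 150 + 60 + 40 = 250
  host 6: 30 = 30
This matches the lower bound, so 6 is optimal.

6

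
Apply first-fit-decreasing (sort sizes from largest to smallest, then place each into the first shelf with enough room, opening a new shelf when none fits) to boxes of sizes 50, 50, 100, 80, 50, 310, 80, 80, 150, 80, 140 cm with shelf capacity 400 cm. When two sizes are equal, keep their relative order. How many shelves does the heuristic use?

3

Sorted descending: 310, 150, 140, 100, 80, 80, 80, 80, 50, 50, 50.
  310 → shelf 1 (new)  [load 310/400]
  150 → shelf 2 (new)  [load 150/400]
  140 → shelf 2  [load 290/400]
  100 → shelf 2  [load 390/400]
  80 → shelf 1  [load 390/400]
  80 → shelf 3 (new)  [load 80/400]
  80 → shelf 3  [load 160/400]
  80 → shelf 3  [load 240/400]
  50 → shelf 3  [load 290/400]
  50 → shelf 3  [load 340/400]
  50 → shelf 3  [load 390/400]
3 shelves opened.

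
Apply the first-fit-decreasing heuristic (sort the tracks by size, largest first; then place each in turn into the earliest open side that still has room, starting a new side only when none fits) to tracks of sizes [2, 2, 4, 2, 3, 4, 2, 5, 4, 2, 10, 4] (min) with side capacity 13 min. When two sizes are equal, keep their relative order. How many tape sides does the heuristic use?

4

Sorted descending: 10, 5, 4, 4, 4, 4, 3, 2, 2, 2, 2, 2.
  10 → side 1 (new)  [load 10/13]
  5 → side 2 (new)  [load 5/13]
  4 → side 2  [load 9/13]
  4 → side 2  [load 13/13]
  4 → side 3 (new)  [load 4/13]
  4 → side 3  [load 8/13]
  3 → side 1  [load 13/13]
  2 → side 3  [load 10/13]
  2 → side 3  [load 12/13]
  2 → side 4 (new)  [load 2/13]
  2 → side 4  [load 4/13]
  2 → side 4  [load 6/13]
4 tape sides opened.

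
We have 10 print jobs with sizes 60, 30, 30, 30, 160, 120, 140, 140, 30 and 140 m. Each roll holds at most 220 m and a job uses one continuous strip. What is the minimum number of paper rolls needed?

5

Total = 160 + 140 + 140 + 140 + 120 + 60 + 30 + 30 + 30 + 30 = 880 m.
Lower bound: ⌈880/220⌉ = 4 paper rolls.
Also, 5 print jobs each exceed 110 m, and no two of those can share a roll, so at least 5 paper rolls are needed.
A packing using 5 paper rolls:
  roll 1: 160 + 60 = 220
  roll 2: 140 + 30 + 30 = 200
  roll 3: 140 + 30 + 30 = 200
  roll 4: 140 = 140
  roll 5: 120 = 120
This matches the lower bound, so 5 is optimal.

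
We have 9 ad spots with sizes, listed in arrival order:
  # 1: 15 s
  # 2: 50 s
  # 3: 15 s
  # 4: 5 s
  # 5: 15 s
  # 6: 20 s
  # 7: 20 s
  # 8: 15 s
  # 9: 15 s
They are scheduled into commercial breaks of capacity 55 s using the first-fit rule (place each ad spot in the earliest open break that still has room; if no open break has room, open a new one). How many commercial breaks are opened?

4

  15 → break 1 (new)  [load 15/55]
  50 → break 2 (new)  [load 50/55]
  15 → break 1  [load 30/55]
  5 → break 1  [load 35/55]
  15 → break 1  [load 50/55]
  20 → break 3 (new)  [load 20/55]
  20 → break 3  [load 40/55]
  15 → break 3  [load 55/55]
  15 → break 4 (new)  [load 15/55]
4 commercial breaks opened.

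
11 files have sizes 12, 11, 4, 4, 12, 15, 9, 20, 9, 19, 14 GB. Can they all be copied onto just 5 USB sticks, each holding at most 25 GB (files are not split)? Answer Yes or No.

No

Total = 129 GB; ⌈129/25⌉ = 6.
At least 6 USB sticks are required, but only 5 are allowed.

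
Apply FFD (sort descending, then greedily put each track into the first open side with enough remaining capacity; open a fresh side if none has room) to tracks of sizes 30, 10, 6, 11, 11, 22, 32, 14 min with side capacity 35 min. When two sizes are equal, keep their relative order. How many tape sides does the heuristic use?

5

Sorted descending: 32, 30, 22, 14, 11, 11, 10, 6.
  32 → side 1 (new)  [load 32/35]
  30 → side 2 (new)  [load 30/35]
  22 → side 3 (new)  [load 22/35]
  14 → side 4 (new)  [load 14/35]
  11 → side 3  [load 33/35]
  11 → side 4  [load 25/35]
  10 → side 4  [load 35/35]
  6 → side 5 (new)  [load 6/35]
5 tape sides opened.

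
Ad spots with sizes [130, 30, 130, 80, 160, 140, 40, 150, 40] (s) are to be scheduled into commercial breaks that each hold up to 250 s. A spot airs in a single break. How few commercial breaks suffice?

Total = 160 + 150 + 140 + 130 + 130 + 80 + 40 + 40 + 30 = 900 s.
Lower bound: ⌈900/250⌉ = 4 commercial breaks.
Also, 5 ad spots each exceed 125 s, and no two of those can share a break, so at least 5 commercial breaks are needed.
A packing using 5 commercial breaks:
  break 1: 160 + 80 = 240
  break 2: 150 + 40 + 40 = 230
  break 3: 140 + 30 = 170
  break 4: 130 = 130
  break 5: 130 = 130
This matches the lower bound, so 5 is optimal.

5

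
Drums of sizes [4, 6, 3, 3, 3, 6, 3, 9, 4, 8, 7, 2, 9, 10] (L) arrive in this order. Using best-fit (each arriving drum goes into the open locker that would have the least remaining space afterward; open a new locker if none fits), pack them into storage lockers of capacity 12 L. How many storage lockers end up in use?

  4 → locker 1 (new)  [load 4/12]
  6 → locker 1  [load 10/12]
  3 → locker 2 (new)  [load 3/12]
  3 → locker 2  [load 6/12]
  3 → locker 2  [load 9/12]
  6 → locker 3 (new)  [load 6/12]
  3 → locker 2  [load 12/12]
  9 → locker 4 (new)  [load 9/12]
  4 → locker 3  [load 10/12]
  8 → locker 5 (new)  [load 8/12]
  7 → locker 6 (new)  [load 7/12]
  2 → locker 1  [load 12/12]
  9 → locker 7 (new)  [load 9/12]
  10 → locker 8 (new)  [load 10/12]
8 storage lockers opened.

8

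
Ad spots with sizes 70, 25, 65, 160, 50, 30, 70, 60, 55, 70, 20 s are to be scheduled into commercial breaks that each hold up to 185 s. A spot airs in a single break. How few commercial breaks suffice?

4

Total = 160 + 70 + 70 + 70 + 65 + 60 + 55 + 50 + 30 + 25 + 20 = 675 s.
Lower bound: ⌈675/185⌉ = 4 commercial breaks.
A packing using 4 commercial breaks:
  break 1: 160 + 25 = 185
  break 2: 70 + 70 + 30 = 170
  break 3: 70 + 65 + 50 = 185
  break 4: 60 + 55 + 20 = 135
This matches the lower bound, so 4 is optimal.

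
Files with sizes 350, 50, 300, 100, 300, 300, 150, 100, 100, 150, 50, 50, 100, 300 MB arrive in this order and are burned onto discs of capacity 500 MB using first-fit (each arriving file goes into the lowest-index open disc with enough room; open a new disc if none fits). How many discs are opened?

  350 → disc 1 (new)  [load 350/500]
  50 → disc 1  [load 400/500]
  300 → disc 2 (new)  [load 300/500]
  100 → disc 1  [load 500/500]
  300 → disc 3 (new)  [load 300/500]
  300 → disc 4 (new)  [load 300/500]
  150 → disc 2  [load 450/500]
  100 → disc 3  [load 400/500]
  100 → disc 3  [load 500/500]
  150 → disc 4  [load 450/500]
  50 → disc 2  [load 500/500]
  50 → disc 4  [load 500/500]
  100 → disc 5 (new)  [load 100/500]
  300 → disc 5  [load 400/500]
5 discs opened.

5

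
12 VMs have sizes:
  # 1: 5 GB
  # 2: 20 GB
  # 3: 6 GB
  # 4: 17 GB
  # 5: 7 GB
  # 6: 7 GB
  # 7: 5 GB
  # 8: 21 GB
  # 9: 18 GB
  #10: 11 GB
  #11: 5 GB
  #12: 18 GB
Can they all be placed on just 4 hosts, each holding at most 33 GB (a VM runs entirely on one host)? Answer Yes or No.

No

Total = 140 GB; ⌈140/33⌉ = 5.
At least 5 hosts are required, but only 4 are allowed.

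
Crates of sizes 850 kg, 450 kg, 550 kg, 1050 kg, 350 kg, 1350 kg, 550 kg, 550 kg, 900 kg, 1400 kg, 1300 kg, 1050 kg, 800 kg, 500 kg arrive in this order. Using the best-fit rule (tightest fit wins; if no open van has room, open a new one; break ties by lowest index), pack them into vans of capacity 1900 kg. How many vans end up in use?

7

  850 → van 1 (new)  [load 850/1900]
  450 → van 1  [load 1300/1900]
  550 → van 1  [load 1850/1900]
  1050 → van 2 (new)  [load 1050/1900]
  350 → van 2  [load 1400/1900]
  1350 → van 3 (new)  [load 1350/1900]
  550 → van 3  [load 1900/1900]
  550 → van 4 (new)  [load 550/1900]
  900 → van 4  [load 1450/1900]
  1400 → van 5 (new)  [load 1400/1900]
  1300 → van 6 (new)  [load 1300/1900]
  1050 → van 7 (new)  [load 1050/1900]
  800 → van 7  [load 1850/1900]
  500 → van 2  [load 1900/1900]
7 vans opened.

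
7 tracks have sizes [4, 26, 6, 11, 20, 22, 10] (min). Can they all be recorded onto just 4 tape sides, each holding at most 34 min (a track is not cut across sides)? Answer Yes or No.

A valid assignment using 3 tape sides:
  side 1: 26 + 6 = 32
  side 2: 22 + 11 = 33
  side 3: 20 + 10 + 4 = 34
That uses only 3 ≤ 4, so 4 tape sides are enough.

Yes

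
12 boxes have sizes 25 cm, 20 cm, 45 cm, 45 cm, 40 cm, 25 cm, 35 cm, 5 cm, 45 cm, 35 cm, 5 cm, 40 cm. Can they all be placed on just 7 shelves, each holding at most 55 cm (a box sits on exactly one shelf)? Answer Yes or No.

Total = 365 cm; ⌈365/55⌉ = 7.
The bound of 7 does not rule out 7, but exhaustive search shows no assignment into 7 shelves of capacity 55 cm exists — the minimum is 8.

No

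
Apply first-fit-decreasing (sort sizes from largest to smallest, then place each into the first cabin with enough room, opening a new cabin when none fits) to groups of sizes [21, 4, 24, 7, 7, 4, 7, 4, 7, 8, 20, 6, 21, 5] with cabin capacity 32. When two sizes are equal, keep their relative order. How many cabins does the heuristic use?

5

Sorted descending: 24, 21, 21, 20, 8, 7, 7, 7, 7, 6, 5, 4, 4, 4.
  24 → cabin 1 (new)  [load 24/32]
  21 → cabin 2 (new)  [load 21/32]
  21 → cabin 3 (new)  [load 21/32]
  20 → cabin 4 (new)  [load 20/32]
  8 → cabin 1  [load 32/32]
  7 → cabin 2  [load 28/32]
  7 → cabin 3  [load 28/32]
  7 → cabin 4  [load 27/32]
  7 → cabin 5 (new)  [load 7/32]
  6 → cabin 5  [load 13/32]
  5 → cabin 4  [load 32/32]
  4 → cabin 2  [load 32/32]
  4 → cabin 3  [load 32/32]
  4 → cabin 5  [load 17/32]
5 cabins opened.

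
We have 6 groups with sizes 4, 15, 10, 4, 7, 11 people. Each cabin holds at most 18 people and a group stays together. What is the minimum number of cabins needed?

Total = 15 + 11 + 10 + 7 + 4 + 4 = 51 people.
Lower bound: ⌈51/18⌉ = 3 cabins.
A packing using 3 cabins:
  cabin 1: 15 = 15
  cabin 2: 11 + 7 = 18
  cabin 3: 10 + 4 + 4 = 18
This matches the lower bound, so 3 is optimal.

3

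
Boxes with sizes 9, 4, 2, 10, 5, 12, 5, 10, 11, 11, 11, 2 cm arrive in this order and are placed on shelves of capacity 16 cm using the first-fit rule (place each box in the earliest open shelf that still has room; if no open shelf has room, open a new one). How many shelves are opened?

7

  9 → shelf 1 (new)  [load 9/16]
  4 → shelf 1  [load 13/16]
  2 → shelf 1  [load 15/16]
  10 → shelf 2 (new)  [load 10/16]
  5 → shelf 2  [load 15/16]
  12 → shelf 3 (new)  [load 12/16]
  5 → shelf 4 (new)  [load 5/16]
  10 → shelf 4  [load 15/16]
  11 → shelf 5 (new)  [load 11/16]
  11 → shelf 6 (new)  [load 11/16]
  11 → shelf 7 (new)  [load 11/16]
  2 → shelf 3  [load 14/16]
7 shelves opened.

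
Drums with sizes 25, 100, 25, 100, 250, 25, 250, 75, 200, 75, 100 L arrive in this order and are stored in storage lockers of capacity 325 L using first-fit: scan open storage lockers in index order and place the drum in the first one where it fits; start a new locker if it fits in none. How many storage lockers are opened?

4

  25 → locker 1 (new)  [load 25/325]
  100 → locker 1  [load 125/325]
  25 → locker 1  [load 150/325]
  100 → locker 1  [load 250/325]
  250 → locker 2 (new)  [load 250/325]
  25 → locker 1  [load 275/325]
  250 → locker 3 (new)  [load 250/325]
  75 → locker 2  [load 325/325]
  200 → locker 4 (new)  [load 200/325]
  75 → locker 3  [load 325/325]
  100 → locker 4  [load 300/325]
4 storage lockers opened.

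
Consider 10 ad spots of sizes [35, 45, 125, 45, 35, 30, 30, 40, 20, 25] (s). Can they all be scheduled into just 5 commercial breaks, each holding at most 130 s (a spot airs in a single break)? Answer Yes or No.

A valid assignment using 4 commercial breaks:
  break 1: 125 = 125
  break 2: 45 + 45 + 40 = 130
  break 3: 35 + 35 + 30 + 30 = 130
  break 4: 25 + 20 = 45
That uses only 4 ≤ 5, so 5 commercial breaks are enough.

Yes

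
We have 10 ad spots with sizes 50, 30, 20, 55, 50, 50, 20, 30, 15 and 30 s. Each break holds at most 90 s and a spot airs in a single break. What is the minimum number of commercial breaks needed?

5

Total = 55 + 50 + 50 + 50 + 30 + 30 + 30 + 20 + 20 + 15 = 350 s.
Lower bound: ⌈350/90⌉ = 4 commercial breaks.
A packing using 5 commercial breaks:
  break 1: 55 + 30 = 85
  break 2: 50 + 30 = 80
  break 3: 50 + 30 = 80
  break 4: 50 + 20 + 20 = 90
  break 5: 15 = 15
No arrangement into 4 commercial breaks stays within capacity, so 5 is optimal.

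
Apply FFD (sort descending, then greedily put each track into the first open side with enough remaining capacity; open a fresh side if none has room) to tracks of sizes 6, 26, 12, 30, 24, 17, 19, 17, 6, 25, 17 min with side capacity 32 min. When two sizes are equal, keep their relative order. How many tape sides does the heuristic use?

Sorted descending: 30, 26, 25, 24, 19, 17, 17, 17, 12, 6, 6.
  30 → side 1 (new)  [load 30/32]
  26 → side 2 (new)  [load 26/32]
  25 → side 3 (new)  [load 25/32]
  24 → side 4 (new)  [load 24/32]
  19 → side 5 (new)  [load 19/32]
  17 → side 6 (new)  [load 17/32]
  17 → side 7 (new)  [load 17/32]
  17 → side 8 (new)  [load 17/32]
  12 → side 5  [load 31/32]
  6 → side 2  [load 32/32]
  6 → side 3  [load 31/32]
8 tape sides opened.

8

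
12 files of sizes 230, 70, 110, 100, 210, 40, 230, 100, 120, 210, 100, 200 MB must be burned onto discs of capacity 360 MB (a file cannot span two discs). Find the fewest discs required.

6

Total = 230 + 230 + 210 + 210 + 200 + 120 + 110 + 100 + 100 + 100 + 70 + 40 = 1720 MB.
Lower bound: ⌈1720/360⌉ = 5 discs.
A packing using 6 discs:
  disc 1: 230 + 120 = 350
  disc 2: 230 + 110 = 340
  disc 3: 210 + 100 + 40 = 350
  disc 4: 210 + 100 = 310
  disc 5: 200 + 100 = 300
  disc 6: 70 = 70
No arrangement into 5 discs stays within capacity, so 6 is optimal.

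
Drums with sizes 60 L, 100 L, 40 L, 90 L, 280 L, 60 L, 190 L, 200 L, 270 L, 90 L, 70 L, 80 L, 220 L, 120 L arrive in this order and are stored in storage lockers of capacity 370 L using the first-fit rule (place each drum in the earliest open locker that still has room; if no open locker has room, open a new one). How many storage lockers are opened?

6

  60 → locker 1 (new)  [load 60/370]
  100 → locker 1  [load 160/370]
  40 → locker 1  [load 200/370]
  90 → locker 1  [load 290/370]
  280 → locker 2 (new)  [load 280/370]
  60 → locker 1  [load 350/370]
  190 → locker 3 (new)  [load 190/370]
  200 → locker 4 (new)  [load 200/370]
  270 → locker 5 (new)  [load 270/370]
  90 → locker 2  [load 370/370]
  70 → locker 3  [load 260/370]
  80 → locker 3  [load 340/370]
  220 → locker 6 (new)  [load 220/370]
  120 → locker 4  [load 320/370]
6 storage lockers opened.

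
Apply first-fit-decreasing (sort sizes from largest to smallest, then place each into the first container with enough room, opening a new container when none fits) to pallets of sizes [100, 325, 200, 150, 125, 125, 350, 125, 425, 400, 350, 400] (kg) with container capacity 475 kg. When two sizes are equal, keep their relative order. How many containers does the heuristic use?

7

Sorted descending: 425, 400, 400, 350, 350, 325, 200, 150, 125, 125, 125, 100.
  425 → container 1 (new)  [load 425/475]
  400 → container 2 (new)  [load 400/475]
  400 → container 3 (new)  [load 400/475]
  350 → container 4 (new)  [load 350/475]
  350 → container 5 (new)  [load 350/475]
  325 → container 6 (new)  [load 325/475]
  200 → container 7 (new)  [load 200/475]
  150 → container 6  [load 475/475]
  125 → container 4  [load 475/475]
  125 → container 5  [load 475/475]
  125 → container 7  [load 325/475]
  100 → container 7  [load 425/475]
7 containers opened.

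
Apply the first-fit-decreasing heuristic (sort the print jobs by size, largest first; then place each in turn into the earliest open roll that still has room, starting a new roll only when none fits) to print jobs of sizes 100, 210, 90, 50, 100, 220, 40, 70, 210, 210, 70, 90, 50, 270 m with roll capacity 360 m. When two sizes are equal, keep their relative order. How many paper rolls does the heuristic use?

Sorted descending: 270, 220, 210, 210, 210, 100, 100, 90, 90, 70, 70, 50, 50, 40.
  270 → roll 1 (new)  [load 270/360]
  220 → roll 2 (new)  [load 220/360]
  210 → roll 3 (new)  [load 210/360]
  210 → roll 4 (new)  [load 210/360]
  210 → roll 5 (new)  [load 210/360]
  100 → roll 2  [load 320/360]
  100 → roll 3  [load 310/360]
  90 → roll 1  [load 360/360]
  90 → roll 4  [load 300/360]
  70 → roll 5  [load 280/360]
  70 → roll 5  [load 350/360]
  50 → roll 3  [load 360/360]
  50 → roll 4  [load 350/360]
  40 → roll 2  [load 360/360]
5 paper rolls opened.

5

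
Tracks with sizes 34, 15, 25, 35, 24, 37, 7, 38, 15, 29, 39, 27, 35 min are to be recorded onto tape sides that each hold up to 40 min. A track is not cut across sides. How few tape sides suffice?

Total = 39 + 38 + 37 + 35 + 35 + 34 + 29 + 27 + 25 + 24 + 15 + 15 + 7 = 360 min.
Lower bound: ⌈360/40⌉ = 9 tape sides.
Also, 10 tracks each exceed 20 min, and no two of those can share a side, so at least 10 tape sides are needed.
A packing using 10 tape sides:
  side 1: 39 = 39
  side 2: 38 = 38
  side 3: 37 = 37
  side 4: 35 = 35
  side 5: 35 = 35
  side 6: 34 = 34
  side 7: 29 + 7 = 36
  side 8: 27 = 27
  side 9: 25 + 15 = 40
  side 10: 24 + 15 = 39
This matches the lower bound, so 10 is optimal.

10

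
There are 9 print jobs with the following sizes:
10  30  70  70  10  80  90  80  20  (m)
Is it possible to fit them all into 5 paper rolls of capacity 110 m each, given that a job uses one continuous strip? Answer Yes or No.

Yes

A valid assignment using 5 paper rolls:
  roll 1: 90 + 20 = 110
  roll 2: 80 + 30 = 110
  roll 3: 80 + 10 + 10 = 100
  roll 4: 70 = 70
  roll 5: 70 = 70
Every load is within 110 m, so 5 paper rolls suffice.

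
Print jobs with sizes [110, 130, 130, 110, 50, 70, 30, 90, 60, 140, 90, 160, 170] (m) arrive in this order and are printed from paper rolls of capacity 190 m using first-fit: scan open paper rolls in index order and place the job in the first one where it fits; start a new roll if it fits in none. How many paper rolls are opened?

  110 → roll 1 (new)  [load 110/190]
  130 → roll 2 (new)  [load 130/190]
  130 → roll 3 (new)  [load 130/190]
  110 → roll 4 (new)  [load 110/190]
  50 → roll 1  [load 160/190]
  70 → roll 4  [load 180/190]
  30 → roll 1  [load 190/190]
  90 → roll 5 (new)  [load 90/190]
  60 → roll 2  [load 190/190]
  140 → roll 6 (new)  [load 140/190]
  90 → roll 5  [load 180/190]
  160 → roll 7 (new)  [load 160/190]
  170 → roll 8 (new)  [load 170/190]
8 paper rolls opened.

8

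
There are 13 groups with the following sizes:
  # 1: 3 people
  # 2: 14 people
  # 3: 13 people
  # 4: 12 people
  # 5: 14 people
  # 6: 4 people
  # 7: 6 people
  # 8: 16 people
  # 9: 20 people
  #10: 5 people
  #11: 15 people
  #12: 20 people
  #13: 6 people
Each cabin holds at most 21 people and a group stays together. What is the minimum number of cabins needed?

Total = 20 + 20 + 16 + 15 + 14 + 14 + 13 + 12 + 6 + 6 + 5 + 4 + 3 = 148 people.
Lower bound: ⌈148/21⌉ = 8 cabins.
A packing using 8 cabins:
  cabin 1: 20 = 20
  cabin 2: 20 = 20
  cabin 3: 16 + 5 = 21
  cabin 4: 15 + 6 = 21
  cabin 5: 14 + 6 = 20
  cabin 6: 14 + 4 + 3 = 21
  cabin 7: 13 = 13
  cabin 8: 12 = 12
This matches the lower bound, so 8 is optimal.

8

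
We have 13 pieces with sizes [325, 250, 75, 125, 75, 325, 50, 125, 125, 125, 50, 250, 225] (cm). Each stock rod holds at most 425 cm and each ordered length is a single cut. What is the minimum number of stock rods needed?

Total = 325 + 325 + 250 + 250 + 225 + 125 + 125 + 125 + 125 + 75 + 75 + 50 + 50 = 2125 cm.
Lower bound: ⌈2125/425⌉ = 5 stock rods.
A packing using 6 stock rods:
  stock rod 1: 325 + 75 = 400
  stock rod 2: 325 + 75 = 400
  stock rod 3: 250 + 125 + 50 = 425
  stock rod 4: 250 + 125 + 50 = 425
  stock rod 5: 225 + 125 = 350
  stock rod 6: 125 = 125
No arrangement into 5 stock rods stays within capacity, so 6 is optimal.

6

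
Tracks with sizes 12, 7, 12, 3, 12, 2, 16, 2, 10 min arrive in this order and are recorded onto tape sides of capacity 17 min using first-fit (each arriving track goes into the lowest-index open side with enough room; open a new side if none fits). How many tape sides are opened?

6

  12 → side 1 (new)  [load 12/17]
  7 → side 2 (new)  [load 7/17]
  12 → side 3 (new)  [load 12/17]
  3 → side 1  [load 15/17]
  12 → side 4 (new)  [load 12/17]
  2 → side 1  [load 17/17]
  16 → side 5 (new)  [load 16/17]
  2 → side 2  [load 9/17]
  10 → side 6 (new)  [load 10/17]
6 tape sides opened.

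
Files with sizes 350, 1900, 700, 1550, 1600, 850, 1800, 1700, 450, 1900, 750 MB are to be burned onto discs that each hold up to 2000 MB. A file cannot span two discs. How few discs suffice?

Total = 1900 + 1900 + 1800 + 1700 + 1600 + 1550 + 850 + 750 + 700 + 450 + 350 = 13550 MB.
Lower bound: ⌈13550/2000⌉ = 7 discs.
A packing using 8 discs:
  disc 1: 1900 = 1900
  disc 2: 1900 = 1900
  disc 3: 1800 = 1800
  disc 4: 1700 = 1700
  disc 5: 1600 + 350 = 1950
  disc 6: 1550 + 450 = 2000
  disc 7: 850 + 750 = 1600
  disc 8: 700 = 700
No arrangement into 7 discs stays within capacity, so 8 is optimal.

8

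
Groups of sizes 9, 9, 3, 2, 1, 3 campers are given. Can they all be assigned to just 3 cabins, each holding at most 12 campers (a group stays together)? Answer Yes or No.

A valid assignment using 3 cabins:
  cabin 1: 9 + 3 = 12
  cabin 2: 9 + 3 = 12
  cabin 3: 2 + 1 = 3
Every load is within 12 campers, so 3 cabins suffice.

Yes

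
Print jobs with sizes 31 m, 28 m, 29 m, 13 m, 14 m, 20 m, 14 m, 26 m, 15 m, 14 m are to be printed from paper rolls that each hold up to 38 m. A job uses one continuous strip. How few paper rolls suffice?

7

Total = 31 + 29 + 28 + 26 + 20 + 15 + 14 + 14 + 14 + 13 = 204 m.
Lower bound: ⌈204/38⌉ = 6 paper rolls.
A packing using 7 paper rolls:
  roll 1: 31 = 31
  roll 2: 29 = 29
  roll 3: 28 = 28
  roll 4: 26 = 26
  roll 5: 20 + 15 = 35
  roll 6: 14 + 14 = 28
  roll 7: 14 + 13 = 27
No arrangement into 6 paper rolls stays within capacity, so 7 is optimal.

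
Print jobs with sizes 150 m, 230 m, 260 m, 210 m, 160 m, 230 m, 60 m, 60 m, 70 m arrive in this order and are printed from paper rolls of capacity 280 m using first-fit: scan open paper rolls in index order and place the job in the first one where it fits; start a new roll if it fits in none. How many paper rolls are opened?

6

  150 → roll 1 (new)  [load 150/280]
  230 → roll 2 (new)  [load 230/280]
  260 → roll 3 (new)  [load 260/280]
  210 → roll 4 (new)  [load 210/280]
  160 → roll 5 (new)  [load 160/280]
  230 → roll 6 (new)  [load 230/280]
  60 → roll 1  [load 210/280]
  60 → roll 1  [load 270/280]
  70 → roll 4  [load 280/280]
6 paper rolls opened.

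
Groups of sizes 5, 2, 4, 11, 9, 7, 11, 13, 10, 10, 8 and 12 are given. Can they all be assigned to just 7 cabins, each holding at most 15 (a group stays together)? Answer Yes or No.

No

Total = 102; ⌈102/15⌉ = 7.
8 groups each exceed half the capacity and cannot share a cabin, forcing at least 8 cabins.
At least 8 cabins are required, but only 7 are allowed.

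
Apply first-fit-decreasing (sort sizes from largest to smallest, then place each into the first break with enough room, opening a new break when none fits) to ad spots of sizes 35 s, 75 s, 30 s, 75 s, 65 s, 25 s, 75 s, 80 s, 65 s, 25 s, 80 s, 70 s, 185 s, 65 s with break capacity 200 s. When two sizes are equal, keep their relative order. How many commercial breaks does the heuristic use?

5

Sorted descending: 185, 80, 80, 75, 75, 75, 70, 65, 65, 65, 35, 30, 25, 25.
  185 → break 1 (new)  [load 185/200]
  80 → break 2 (new)  [load 80/200]
  80 → break 2  [load 160/200]
  75 → break 3 (new)  [load 75/200]
  75 → break 3  [load 150/200]
  75 → break 4 (new)  [load 75/200]
  70 → break 4  [load 145/200]
  65 → break 5 (new)  [load 65/200]
  65 → break 5  [load 130/200]
  65 → break 5  [load 195/200]
  35 → break 2  [load 195/200]
  30 → break 3  [load 180/200]
  25 → break 4  [load 170/200]
  25 → break 4  [load 195/200]
5 commercial breaks opened.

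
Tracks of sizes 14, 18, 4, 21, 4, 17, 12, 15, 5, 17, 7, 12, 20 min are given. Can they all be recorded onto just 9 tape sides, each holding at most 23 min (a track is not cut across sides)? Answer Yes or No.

Yes

A valid assignment using 9 tape sides:
  side 1: 21 = 21
  side 2: 20 = 20
  side 3: 18 + 5 = 23
  side 4: 17 + 4 = 21
  side 5: 17 + 4 = 21
  side 6: 15 + 7 = 22
  side 7: 14 = 14
  side 8: 12 = 12
  side 9: 12 = 12
Every load is within 23 min, so 9 tape sides suffice.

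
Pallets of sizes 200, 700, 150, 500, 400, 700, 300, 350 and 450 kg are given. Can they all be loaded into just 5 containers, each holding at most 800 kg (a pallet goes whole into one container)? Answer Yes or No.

Yes

A valid assignment using 5 containers:
  container 1: 700 = 700
  container 2: 700 = 700
  container 3: 500 + 300 = 800
  container 4: 450 + 350 = 800
  container 5: 400 + 200 + 150 = 750
Every load is within 800 kg, so 5 containers suffice.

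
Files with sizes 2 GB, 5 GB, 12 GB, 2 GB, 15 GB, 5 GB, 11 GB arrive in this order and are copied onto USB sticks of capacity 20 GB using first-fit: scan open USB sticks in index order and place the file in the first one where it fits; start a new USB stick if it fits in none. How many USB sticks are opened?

3

  2 → USB stick 1 (new)  [load 2/20]
  5 → USB stick 1  [load 7/20]
  12 → USB stick 1  [load 19/20]
  2 → USB stick 2 (new)  [load 2/20]
  15 → USB stick 2  [load 17/20]
  5 → USB stick 3 (new)  [load 5/20]
  11 → USB stick 3  [load 16/20]
3 USB sticks opened.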